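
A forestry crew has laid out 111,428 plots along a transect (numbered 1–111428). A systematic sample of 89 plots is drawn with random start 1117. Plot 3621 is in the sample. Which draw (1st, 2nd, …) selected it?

k = 111428/89 = 1252
position = (3621 − 1117)/1252 + 1 = 2504/1252 + 1 = 2 + 1 = 3

3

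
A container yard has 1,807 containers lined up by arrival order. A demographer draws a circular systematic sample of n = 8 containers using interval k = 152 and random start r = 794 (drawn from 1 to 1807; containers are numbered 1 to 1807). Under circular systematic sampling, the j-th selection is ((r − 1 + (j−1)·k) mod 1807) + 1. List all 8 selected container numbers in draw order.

794, 946, 1098, 1250, 1402, 1554, 1706, 51

Selection 1: 794
Selection 2: 794 + 152 = 946
Selection 3: 946 + 152 = 1098
Selection 4: 1098 + 152 = 1250
Selection 5: 1250 + 152 = 1402
Selection 6: 1402 + 152 = 1554
Selection 7: 1554 + 152 = 1706
Selection 8: 1706 + 152 = 1858 → 1858 − 1807 = 51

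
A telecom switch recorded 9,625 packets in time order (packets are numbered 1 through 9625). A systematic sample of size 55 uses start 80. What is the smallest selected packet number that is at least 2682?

k = 9625/55 = 175
Steps past start: ⌈(2682 − 80)/175⌉ = ⌈2602/175⌉ = 15
Selected packet: 80 + 15×175 = 2705

2705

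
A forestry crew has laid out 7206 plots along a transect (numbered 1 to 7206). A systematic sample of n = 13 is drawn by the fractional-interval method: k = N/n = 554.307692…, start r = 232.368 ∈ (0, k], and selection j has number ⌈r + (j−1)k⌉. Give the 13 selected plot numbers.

233, 787, 1341, 1896, 2450, 3004, 3559, 4113, 4667, 5222, 5776, 6330, 6885

j=1: r + 0k = 232.368 → ⌈·⌉ = 233
j=2: r + 1k = 786.675692… → ⌈·⌉ = 787
j=3: r + 2k = 1340.983384… → ⌈·⌉ = 1341
j=4: r + 3k = 1895.291076… → ⌈·⌉ = 1896
j=5: r + 4k = 2449.598769… → ⌈·⌉ = 2450
j=6: r + 5k = 3003.906461… → ⌈·⌉ = 3004
j=7: r + 6k = 3558.214153… → ⌈·⌉ = 3559
j=8: r + 7k = 4112.521846… → ⌈·⌉ = 4113
j=9: r + 8k = 4666.829538… → ⌈·⌉ = 4667
j=10: r + 9k = 5221.137230… → ⌈·⌉ = 5222
j=11: r + 10k = 5775.444923… → ⌈·⌉ = 5776
j=12: r + 11k = 6329.752615… → ⌈·⌉ = 6330
j=13: r + 12k = 6884.060307… → ⌈·⌉ = 6885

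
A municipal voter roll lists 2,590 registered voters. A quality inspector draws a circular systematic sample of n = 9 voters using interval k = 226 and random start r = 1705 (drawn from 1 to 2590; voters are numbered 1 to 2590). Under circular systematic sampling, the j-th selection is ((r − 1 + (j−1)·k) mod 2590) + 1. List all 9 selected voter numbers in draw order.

Selection 1: 1705
Selection 2: 1705 + 226 = 1931
Selection 3: 1931 + 226 = 2157
Selection 4: 2157 + 226 = 2383
Selection 5: 2383 + 226 = 2609 → 2609 − 2590 = 19
Selection 6: 19 + 226 = 245
Selection 7: 245 + 226 = 471
Selection 8: 471 + 226 = 697
Selection 9: 697 + 226 = 923

1705, 1931, 2157, 2383, 19, 245, 471, 697, 923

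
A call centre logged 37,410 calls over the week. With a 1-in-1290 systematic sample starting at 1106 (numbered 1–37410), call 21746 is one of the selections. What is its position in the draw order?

k = 1290
position = (21746 − 1106)/1290 + 1 = 20640/1290 + 1 = 16 + 1 = 17

17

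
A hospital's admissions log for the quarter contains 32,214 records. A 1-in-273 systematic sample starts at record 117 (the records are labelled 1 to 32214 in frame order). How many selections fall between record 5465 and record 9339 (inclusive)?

k = 273
First selection ≥ 5465: 117 + ⌈(5465−117)/273⌉·273 = 117 + 20×273 = 5577
Last selection ≤ 9339: 117 + ⌊(9339−117)/273⌋·273 = 117 + 33×273 = 9126
Count = 33 − 20 + 1 = 14

14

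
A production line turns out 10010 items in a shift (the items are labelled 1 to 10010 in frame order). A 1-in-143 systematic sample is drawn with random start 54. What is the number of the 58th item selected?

k = 143
58th selection = r + (58−1)·k = 54 + 57×143 = 54 + 8151 = 8205

8205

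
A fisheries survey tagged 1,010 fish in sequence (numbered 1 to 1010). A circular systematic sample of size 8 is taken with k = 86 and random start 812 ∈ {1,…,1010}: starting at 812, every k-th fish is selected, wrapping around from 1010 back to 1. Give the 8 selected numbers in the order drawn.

812, 898, 984, 60, 146, 232, 318, 404

Selection 1: 812
Selection 2: 812 + 86 = 898
Selection 3: 898 + 86 = 984
Selection 4: 984 + 86 = 1070 → 1070 − 1010 = 60
Selection 5: 60 + 86 = 146
Selection 6: 146 + 86 = 232
Selection 7: 232 + 86 = 318
Selection 8: 318 + 86 = 404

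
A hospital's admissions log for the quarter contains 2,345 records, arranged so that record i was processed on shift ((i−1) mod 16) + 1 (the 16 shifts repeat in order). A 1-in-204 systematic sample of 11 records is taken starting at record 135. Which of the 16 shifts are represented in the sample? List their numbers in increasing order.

Consecutive selections differ by k = 204, so their shift numbers differ by 204 mod 16 = 12.
gcd(204, 16) = 4, so the sample visits 16/4 = 4 distinct residues mod 16.
Start 135 is shift 7; the shifts hit are 3, 7, 11, 15.

3, 7, 11, 15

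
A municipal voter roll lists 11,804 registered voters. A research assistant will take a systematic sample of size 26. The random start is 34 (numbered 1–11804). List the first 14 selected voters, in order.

k = N/n = 11804/26 = 454
voter 1: 34
voter 2: 34 + 454 = 488
voter 3: 488 + 454 = 942
voter 4: 942 + 454 = 1396
voter 5: 1396 + 454 = 1850
voter 6: 1850 + 454 = 2304
voter 7: 2304 + 454 = 2758
voter 8: 2758 + 454 = 3212
voter 9: 3212 + 454 = 3666
voter 10: 3666 + 454 = 4120
voter 11: 4120 + 454 = 4574
voter 12: 4574 + 454 = 5028
voter 13: 5028 + 454 = 5482
voter 14: 5482 + 454 = 5936

34, 488, 942, 1396, 1850, 2304, 2758, 3212, 3666, 4120, 4574, 5028, 5482, 5936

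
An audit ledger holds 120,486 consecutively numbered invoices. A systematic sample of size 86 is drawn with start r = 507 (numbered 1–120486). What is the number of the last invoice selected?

k = 120486/86 = 1401
86th selection = r + (86−1)·k = 507 + 85×1401 = 507 + 119085 = 119592

119592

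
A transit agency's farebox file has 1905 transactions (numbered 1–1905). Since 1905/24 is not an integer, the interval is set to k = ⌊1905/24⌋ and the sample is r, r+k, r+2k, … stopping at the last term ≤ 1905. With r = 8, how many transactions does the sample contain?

k = ⌊1905/24⌋ = 79
Achieved size = ⌊(1905 − 8)/79⌋ + 1 = ⌊1897/79⌋ + 1 = 24 + 1 = 25
(last selection: 8 + 24×79 = 1904 ≤ 1905; next would be 1983 > 1905)

25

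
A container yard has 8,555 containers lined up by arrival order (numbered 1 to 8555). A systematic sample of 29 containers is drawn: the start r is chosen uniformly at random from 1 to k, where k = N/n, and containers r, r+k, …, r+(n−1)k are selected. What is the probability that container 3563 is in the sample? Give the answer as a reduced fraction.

1/295

k = 8555/29 = 295.
Container 3563 is selected iff r ≡ 3563 (mod 295); exactly one such r in {1,…,295}.
Inclusion probability = 1/295.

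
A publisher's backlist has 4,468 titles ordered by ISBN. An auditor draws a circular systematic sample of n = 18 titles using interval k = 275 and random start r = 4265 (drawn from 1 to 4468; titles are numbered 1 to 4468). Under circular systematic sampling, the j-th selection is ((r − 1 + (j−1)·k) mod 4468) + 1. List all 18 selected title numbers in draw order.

Selection 1: 4265
Selection 2: 4265 + 275 = 4540 → 4540 − 4468 = 72
Selection 3: 72 + 275 = 347
Selection 4: 347 + 275 = 622
Selection 5: 622 + 275 = 897
Selection 6: 897 + 275 = 1172
Selection 7: 1172 + 275 = 1447
Selection 8: 1447 + 275 = 1722
Selection 9: 1722 + 275 = 1997
Selection 10: 1997 + 275 = 2272
Selection 11: 2272 + 275 = 2547
Selection 12: 2547 + 275 = 2822
Selection 13: 2822 + 275 = 3097
Selection 14: 3097 + 275 = 3372
Selection 15: 3372 + 275 = 3647
Selection 16: 3647 + 275 = 3922
Selection 17: 3922 + 275 = 4197
Selection 18: 4197 + 275 = 4472 → 4472 − 4468 = 4

4265, 72, 347, 622, 897, 1172, 1447, 1722, 1997, 2272, 2547, 2822, 3097, 3372, 3647, 3922, 4197, 4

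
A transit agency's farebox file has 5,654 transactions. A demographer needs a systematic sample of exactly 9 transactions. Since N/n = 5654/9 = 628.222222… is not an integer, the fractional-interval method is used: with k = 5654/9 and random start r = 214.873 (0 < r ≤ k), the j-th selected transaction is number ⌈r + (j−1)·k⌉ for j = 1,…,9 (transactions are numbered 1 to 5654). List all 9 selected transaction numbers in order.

j=1: r + 0k = 214.873 → ⌈·⌉ = 215
j=2: r + 1k = 843.095222… → ⌈·⌉ = 844
j=3: r + 2k = 1471.317444… → ⌈·⌉ = 1472
j=4: r + 3k = 2099.539666… → ⌈·⌉ = 2100
j=5: r + 4k = 2727.761888… → ⌈·⌉ = 2728
j=6: r + 5k = 3355.984111… → ⌈·⌉ = 3356
j=7: r + 6k = 3984.206333… → ⌈·⌉ = 3985
j=8: r + 7k = 4612.428555… → ⌈·⌉ = 4613
j=9: r + 8k = 5240.650777… → ⌈·⌉ = 5241

215, 844, 1472, 2100, 2728, 3356, 3985, 4613, 5241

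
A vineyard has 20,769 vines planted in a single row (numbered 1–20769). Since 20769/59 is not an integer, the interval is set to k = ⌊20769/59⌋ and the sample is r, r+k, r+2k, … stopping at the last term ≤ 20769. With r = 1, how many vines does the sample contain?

60

k = ⌊20769/59⌋ = 352
Achieved size = ⌊(20769 − 1)/352⌋ + 1 = ⌊20768/352⌋ + 1 = 59 + 1 = 60
(last selection: 1 + 59×352 = 20769 ≤ 20769; next would be 21121 > 20769)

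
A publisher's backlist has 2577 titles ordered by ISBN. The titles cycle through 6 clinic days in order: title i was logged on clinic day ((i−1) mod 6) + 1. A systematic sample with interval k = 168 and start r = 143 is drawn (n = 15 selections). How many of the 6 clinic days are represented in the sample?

Consecutive selections differ by k = 168, so their clinic day numbers differ by 168 mod 6 = 0.
gcd(168, 6) = 6, so the sample visits 6/6 = 1 distinct residues mod 6.
Start 143 is clinic day 5; the clinic days hit are 5.

1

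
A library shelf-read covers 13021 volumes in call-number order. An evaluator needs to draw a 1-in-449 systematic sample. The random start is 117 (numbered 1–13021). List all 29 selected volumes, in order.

volume 1: 117
volume 2: 117 + 449 = 566
volume 3: 566 + 449 = 1015
volume 4: 1015 + 449 = 1464
volume 5: 1464 + 449 = 1913
volume 6: 1913 + 449 = 2362
volume 7: 2362 + 449 = 2811
volume 8: 2811 + 449 = 3260
volume 9: 3260 + 449 = 3709
volume 10: 3709 + 449 = 4158
volume 11: 4158 + 449 = 4607
volume 12: 4607 + 449 = 5056
volume 13: 5056 + 449 = 5505
volume 14: 5505 + 449 = 5954
volume 15: 5954 + 449 = 6403
volume 16: 6403 + 449 = 6852
volume 17: 6852 + 449 = 7301
volume 18: 7301 + 449 = 7750
volume 19: 7750 + 449 = 8199
volume 20: 8199 + 449 = 8648
volume 21: 8648 + 449 = 9097
volume 22: 9097 + 449 = 9546
volume 23: 9546 + 449 = 9995
volume 24: 9995 + 449 = 10444
volume 25: 10444 + 449 = 10893
volume 26: 10893 + 449 = 11342
volume 27: 11342 + 449 = 11791
volume 28: 11791 + 449 = 12240
volume 29: 12240 + 449 = 12689

117, 566, 1015, 1464, 1913, 2362, 2811, 3260, 3709, 4158, 4607, 5056, 5505, 5954, 6403, 6852, 7301, 7750, 8199, 8648, 9097, 9546, 9995, 10444, 10893, 11342, 11791, 12240, 12689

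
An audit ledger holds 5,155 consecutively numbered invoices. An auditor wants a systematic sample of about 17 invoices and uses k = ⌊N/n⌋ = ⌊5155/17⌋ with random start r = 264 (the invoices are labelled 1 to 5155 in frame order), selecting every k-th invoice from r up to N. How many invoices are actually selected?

17

k = ⌊5155/17⌋ = 303
Achieved size = ⌊(5155 − 264)/303⌋ + 1 = ⌊4891/303⌋ + 1 = 16 + 1 = 17
(last selection: 264 + 16×303 = 5112 ≤ 5155; next would be 5415 > 5155)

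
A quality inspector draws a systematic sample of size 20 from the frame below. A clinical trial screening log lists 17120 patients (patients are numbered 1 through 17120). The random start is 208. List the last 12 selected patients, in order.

7056, 7912, 8768, 9624, 10480, 11336, 12192, 13048, 13904, 14760, 15616, 16472

k = N/n = 17120/20 = 856
9th selection = 208 + 8×856 = 7056
10th: 7056 + 856 = 7912
11th: 7912 + 856 = 8768
12th: 8768 + 856 = 9624
13th: 9624 + 856 = 10480
14th: 10480 + 856 = 11336
15th: 11336 + 856 = 12192
16th: 12192 + 856 = 13048
17th: 13048 + 856 = 13904
18th: 13904 + 856 = 14760
19th: 14760 + 856 = 15616
20th: 15616 + 856 = 16472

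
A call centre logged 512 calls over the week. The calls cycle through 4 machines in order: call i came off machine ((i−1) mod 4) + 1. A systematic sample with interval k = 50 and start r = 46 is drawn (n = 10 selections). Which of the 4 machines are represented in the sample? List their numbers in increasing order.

Consecutive selections differ by k = 50, so their machine numbers differ by 50 mod 4 = 2.
gcd(50, 4) = 2, so the sample visits 4/2 = 2 distinct residues mod 4.
Start 46 is machine 2; the machines hit are 2, 4.

2, 4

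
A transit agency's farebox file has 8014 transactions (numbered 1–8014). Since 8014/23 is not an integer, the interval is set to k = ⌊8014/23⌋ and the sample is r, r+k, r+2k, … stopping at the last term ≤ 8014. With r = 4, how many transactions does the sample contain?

24

k = ⌊8014/23⌋ = 348
Achieved size = ⌊(8014 − 4)/348⌋ + 1 = ⌊8010/348⌋ + 1 = 23 + 1 = 24
(last selection: 4 + 23×348 = 8008 ≤ 8014; next would be 8356 > 8014)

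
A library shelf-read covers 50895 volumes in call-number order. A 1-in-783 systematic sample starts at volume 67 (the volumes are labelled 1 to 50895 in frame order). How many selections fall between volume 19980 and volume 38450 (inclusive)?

24

k = 783
First selection ≥ 19980: 67 + ⌈(19980−67)/783⌉·783 = 67 + 26×783 = 20425
Last selection ≤ 38450: 67 + ⌊(38450−67)/783⌋·783 = 67 + 49×783 = 38434
Count = 49 − 26 + 1 = 24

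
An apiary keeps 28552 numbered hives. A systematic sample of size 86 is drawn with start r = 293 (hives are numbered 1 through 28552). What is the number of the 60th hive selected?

k = 28552/86 = 332
60th selection = r + (60−1)·k = 293 + 59×332 = 293 + 19588 = 19881

19881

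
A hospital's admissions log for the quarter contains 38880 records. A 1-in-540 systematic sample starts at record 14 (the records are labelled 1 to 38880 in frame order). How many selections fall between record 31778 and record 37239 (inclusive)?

k = 540
First selection ≥ 31778: 14 + ⌈(31778−14)/540⌉·540 = 14 + 59×540 = 31874
Last selection ≤ 37239: 14 + ⌊(37239−14)/540⌋·540 = 14 + 68×540 = 36734
Count = 68 − 59 + 1 = 10

10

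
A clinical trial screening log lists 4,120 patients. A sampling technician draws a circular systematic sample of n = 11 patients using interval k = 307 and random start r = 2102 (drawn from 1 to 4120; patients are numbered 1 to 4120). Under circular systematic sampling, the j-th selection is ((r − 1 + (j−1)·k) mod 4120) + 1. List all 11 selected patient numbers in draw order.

Selection 1: 2102
Selection 2: 2102 + 307 = 2409
Selection 3: 2409 + 307 = 2716
Selection 4: 2716 + 307 = 3023
Selection 5: 3023 + 307 = 3330
Selection 6: 3330 + 307 = 3637
Selection 7: 3637 + 307 = 3944
Selection 8: 3944 + 307 = 4251 → 4251 − 4120 = 131
Selection 9: 131 + 307 = 438
Selection 10: 438 + 307 = 745
Selection 11: 745 + 307 = 1052

2102, 2409, 2716, 3023, 3330, 3637, 3944, 131, 438, 745, 1052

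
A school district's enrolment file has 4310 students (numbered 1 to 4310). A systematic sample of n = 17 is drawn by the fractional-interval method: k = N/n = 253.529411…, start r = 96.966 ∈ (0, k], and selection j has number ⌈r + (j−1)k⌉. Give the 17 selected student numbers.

j=1: r + 0k = 96.966 → ⌈·⌉ = 97
j=2: r + 1k = 350.495411… → ⌈·⌉ = 351
j=3: r + 2k = 604.024823… → ⌈·⌉ = 605
j=4: r + 3k = 857.554235… → ⌈·⌉ = 858
j=5: r + 4k = 1111.083647… → ⌈·⌉ = 1112
j=6: r + 5k = 1364.613058… → ⌈·⌉ = 1365
j=7: r + 6k = 1618.142470… → ⌈·⌉ = 1619
j=8: r + 7k = 1871.671882… → ⌈·⌉ = 1872
j=9: r + 8k = 2125.201294… → ⌈·⌉ = 2126
j=10: r + 9k = 2378.730705… → ⌈·⌉ = 2379
j=11: r + 10k = 2632.260117… → ⌈·⌉ = 2633
j=12: r + 11k = 2885.789529… → ⌈·⌉ = 2886
j=13: r + 12k = 3139.318941… → ⌈·⌉ = 3140
j=14: r + 13k = 3392.848352… → ⌈·⌉ = 3393
j=15: r + 14k = 3646.377764… → ⌈·⌉ = 3647
j=16: r + 15k = 3899.907176… → ⌈·⌉ = 3900
j=17: r + 16k = 4153.436588… → ⌈·⌉ = 4154

97, 351, 605, 858, 1112, 1365, 1619, 1872, 2126, 2379, 2633, 2886, 3140, 3393, 3647, 3900, 4154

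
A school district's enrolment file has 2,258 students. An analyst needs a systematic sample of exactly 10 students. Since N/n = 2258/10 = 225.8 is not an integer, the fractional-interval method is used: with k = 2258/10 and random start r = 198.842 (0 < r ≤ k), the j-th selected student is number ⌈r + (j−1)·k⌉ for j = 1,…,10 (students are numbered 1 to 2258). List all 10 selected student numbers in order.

j=1: r + 0k = 198.842 → ⌈·⌉ = 199
j=2: r + 1k = 424.642 → ⌈·⌉ = 425
j=3: r + 2k = 650.442 → ⌈·⌉ = 651
j=4: r + 3k = 876.242 → ⌈·⌉ = 877
j=5: r + 4k = 1102.042 → ⌈·⌉ = 1103
j=6: r + 5k = 1327.842 → ⌈·⌉ = 1328
j=7: r + 6k = 1553.642 → ⌈·⌉ = 1554
j=8: r + 7k = 1779.442 → ⌈·⌉ = 1780
j=9: r + 8k = 2005.242 → ⌈·⌉ = 2006
j=10: r + 9k = 2231.042 → ⌈·⌉ = 2232

199, 425, 651, 877, 1103, 1328, 1554, 1780, 2006, 2232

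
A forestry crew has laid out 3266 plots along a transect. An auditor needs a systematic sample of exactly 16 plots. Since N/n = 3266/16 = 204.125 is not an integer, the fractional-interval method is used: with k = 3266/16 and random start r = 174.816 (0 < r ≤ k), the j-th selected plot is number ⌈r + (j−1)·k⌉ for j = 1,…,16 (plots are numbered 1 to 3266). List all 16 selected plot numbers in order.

j=1: r + 0k = 174.816 → ⌈·⌉ = 175
j=2: r + 1k = 378.941 → ⌈·⌉ = 379
j=3: r + 2k = 583.066 → ⌈·⌉ = 584
j=4: r + 3k = 787.191 → ⌈·⌉ = 788
j=5: r + 4k = 991.316 → ⌈·⌉ = 992
j=6: r + 5k = 1195.441 → ⌈·⌉ = 1196
j=7: r + 6k = 1399.566 → ⌈·⌉ = 1400
j=8: r + 7k = 1603.691 → ⌈·⌉ = 1604
j=9: r + 8k = 1807.816 → ⌈·⌉ = 1808
j=10: r + 9k = 2011.941 → ⌈·⌉ = 2012
j=11: r + 10k = 2216.066 → ⌈·⌉ = 2217
j=12: r + 11k = 2420.191 → ⌈·⌉ = 2421
j=13: r + 12k = 2624.316 → ⌈·⌉ = 2625
j=14: r + 13k = 2828.441 → ⌈·⌉ = 2829
j=15: r + 14k = 3032.566 → ⌈·⌉ = 3033
j=16: r + 15k = 3236.691 → ⌈·⌉ = 3237

175, 379, 584, 788, 992, 1196, 1400, 1604, 1808, 2012, 2217, 2421, 2625, 2829, 3033, 3237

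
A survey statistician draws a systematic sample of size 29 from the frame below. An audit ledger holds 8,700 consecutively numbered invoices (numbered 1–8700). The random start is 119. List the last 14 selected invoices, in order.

k = N/n = 8700/29 = 300
16th selection = 119 + 15×300 = 4619
17th: 4619 + 300 = 4919
18th: 4919 + 300 = 5219
19th: 5219 + 300 = 5519
20th: 5519 + 300 = 5819
21st: 5819 + 300 = 6119
22nd: 6119 + 300 = 6419
23rd: 6419 + 300 = 6719
24th: 6719 + 300 = 7019
25th: 7019 + 300 = 7319
26th: 7319 + 300 = 7619
27th: 7619 + 300 = 7919
28th: 7919 + 300 = 8219
29th: 8219 + 300 = 8519

4619, 4919, 5219, 5519, 5819, 6119, 6419, 6719, 7019, 7319, 7619, 7919, 8219, 8519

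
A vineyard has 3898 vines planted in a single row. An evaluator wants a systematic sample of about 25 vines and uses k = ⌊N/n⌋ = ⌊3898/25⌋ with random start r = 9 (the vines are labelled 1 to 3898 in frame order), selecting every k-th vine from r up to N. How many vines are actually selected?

26

k = ⌊3898/25⌋ = 155
Achieved size = ⌊(3898 − 9)/155⌋ + 1 = ⌊3889/155⌋ + 1 = 25 + 1 = 26
(last selection: 9 + 25×155 = 3884 ≤ 3898; next would be 4039 > 3898)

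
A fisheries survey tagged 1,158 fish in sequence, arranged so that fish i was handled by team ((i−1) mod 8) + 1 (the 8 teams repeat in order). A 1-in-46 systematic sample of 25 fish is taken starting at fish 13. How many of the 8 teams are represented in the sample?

Consecutive selections differ by k = 46, so their team numbers differ by 46 mod 8 = 6.
gcd(46, 8) = 2, so the sample visits 8/2 = 4 distinct residues mod 8.
Start 13 is team 5; the teams hit are 1, 3, 5, 7.

4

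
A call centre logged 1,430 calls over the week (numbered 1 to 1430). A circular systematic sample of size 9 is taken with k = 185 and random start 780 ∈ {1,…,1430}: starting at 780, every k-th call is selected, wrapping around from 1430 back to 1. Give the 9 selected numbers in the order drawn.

Selection 1: 780
Selection 2: 780 + 185 = 965
Selection 3: 965 + 185 = 1150
Selection 4: 1150 + 185 = 1335
Selection 5: 1335 + 185 = 1520 → 1520 − 1430 = 90
Selection 6: 90 + 185 = 275
Selection 7: 275 + 185 = 460
Selection 8: 460 + 185 = 645
Selection 9: 645 + 185 = 830

780, 965, 1150, 1335, 90, 275, 460, 645, 830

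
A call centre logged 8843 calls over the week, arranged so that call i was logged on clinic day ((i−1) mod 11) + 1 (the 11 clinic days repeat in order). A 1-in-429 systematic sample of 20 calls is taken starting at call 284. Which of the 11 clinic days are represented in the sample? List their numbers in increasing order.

Consecutive selections differ by k = 429, so their clinic day numbers differ by 429 mod 11 = 0.
gcd(429, 11) = 11, so the sample visits 11/11 = 1 distinct residues mod 11.
Start 284 is clinic day 9; the clinic days hit are 9.

9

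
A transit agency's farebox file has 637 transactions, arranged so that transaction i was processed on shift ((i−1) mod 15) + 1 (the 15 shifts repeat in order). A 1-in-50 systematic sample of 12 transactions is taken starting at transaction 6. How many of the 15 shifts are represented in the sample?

3

Consecutive selections differ by k = 50, so their shift numbers differ by 50 mod 15 = 5.
gcd(50, 15) = 5, so the sample visits 15/5 = 3 distinct residues mod 15.
Start 6 is shift 6; the shifts hit are 1, 6, 11.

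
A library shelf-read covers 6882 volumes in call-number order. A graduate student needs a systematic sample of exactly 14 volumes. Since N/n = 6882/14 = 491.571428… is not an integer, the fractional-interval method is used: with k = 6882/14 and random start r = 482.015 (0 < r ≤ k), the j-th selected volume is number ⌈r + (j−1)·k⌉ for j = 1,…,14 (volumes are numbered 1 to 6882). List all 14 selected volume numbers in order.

483, 974, 1466, 1957, 2449, 2940, 3432, 3924, 4415, 4907, 5398, 5890, 6381, 6873

j=1: r + 0k = 482.015 → ⌈·⌉ = 483
j=2: r + 1k = 973.586428… → ⌈·⌉ = 974
j=3: r + 2k = 1465.157857… → ⌈·⌉ = 1466
j=4: r + 3k = 1956.729285… → ⌈·⌉ = 1957
j=5: r + 4k = 2448.300714… → ⌈·⌉ = 2449
j=6: r + 5k = 2939.872142… → ⌈·⌉ = 2940
j=7: r + 6k = 3431.443571… → ⌈·⌉ = 3432
j=8: r + 7k = 3923.015 → ⌈·⌉ = 3924
j=9: r + 8k = 4414.586428… → ⌈·⌉ = 4415
j=10: r + 9k = 4906.157857… → ⌈·⌉ = 4907
j=11: r + 10k = 5397.729285… → ⌈·⌉ = 5398
j=12: r + 11k = 5889.300714… → ⌈·⌉ = 5890
j=13: r + 12k = 6380.872142… → ⌈·⌉ = 6381
j=14: r + 13k = 6872.443571… → ⌈·⌉ = 6873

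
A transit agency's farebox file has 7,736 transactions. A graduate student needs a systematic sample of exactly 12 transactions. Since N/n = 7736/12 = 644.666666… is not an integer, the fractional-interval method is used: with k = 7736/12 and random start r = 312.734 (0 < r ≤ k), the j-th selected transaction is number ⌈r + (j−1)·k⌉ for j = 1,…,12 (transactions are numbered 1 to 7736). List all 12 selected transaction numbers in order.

313, 958, 1603, 2247, 2892, 3537, 4181, 4826, 5471, 6115, 6760, 7405

j=1: r + 0k = 312.734 → ⌈·⌉ = 313
j=2: r + 1k = 957.400666… → ⌈·⌉ = 958
j=3: r + 2k = 1602.067333… → ⌈·⌉ = 1603
j=4: r + 3k = 2246.734 → ⌈·⌉ = 2247
j=5: r + 4k = 2891.400666… → ⌈·⌉ = 2892
j=6: r + 5k = 3536.067333… → ⌈·⌉ = 3537
j=7: r + 6k = 4180.734 → ⌈·⌉ = 4181
j=8: r + 7k = 4825.400666… → ⌈·⌉ = 4826
j=9: r + 8k = 5470.067333… → ⌈·⌉ = 5471
j=10: r + 9k = 6114.734 → ⌈·⌉ = 6115
j=11: r + 10k = 6759.400666… → ⌈·⌉ = 6760
j=12: r + 11k = 7404.067333… → ⌈·⌉ = 7405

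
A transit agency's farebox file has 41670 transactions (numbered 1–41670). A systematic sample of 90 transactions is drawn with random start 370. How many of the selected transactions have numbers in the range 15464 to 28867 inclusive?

29

k = 41670/90 = 463
First selection ≥ 15464: 370 + ⌈(15464−370)/463⌉·463 = 370 + 33×463 = 15649
Last selection ≤ 28867: 370 + ⌊(28867−370)/463⌋·463 = 370 + 61×463 = 28613
Count = 61 − 33 + 1 = 29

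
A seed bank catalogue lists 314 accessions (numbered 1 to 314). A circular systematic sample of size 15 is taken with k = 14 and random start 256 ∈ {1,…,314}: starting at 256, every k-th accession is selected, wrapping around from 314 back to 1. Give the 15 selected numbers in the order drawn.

Selection 1: 256
Selection 2: 256 + 14 = 270
Selection 3: 270 + 14 = 284
Selection 4: 284 + 14 = 298
Selection 5: 298 + 14 = 312
Selection 6: 312 + 14 = 326 → 326 − 314 = 12
Selection 7: 12 + 14 = 26
Selection 8: 26 + 14 = 40
Selection 9: 40 + 14 = 54
Selection 10: 54 + 14 = 68
Selection 11: 68 + 14 = 82
Selection 12: 82 + 14 = 96
Selection 13: 96 + 14 = 110
Selection 14: 110 + 14 = 124
Selection 15: 124 + 14 = 138

256, 270, 284, 298, 312, 12, 26, 40, 54, 68, 82, 96, 110, 124, 138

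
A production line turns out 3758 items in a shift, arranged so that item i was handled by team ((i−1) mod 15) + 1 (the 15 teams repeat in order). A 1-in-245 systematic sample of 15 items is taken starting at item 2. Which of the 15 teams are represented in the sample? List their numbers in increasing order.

2, 7, 12

Consecutive selections differ by k = 245, so their team numbers differ by 245 mod 15 = 5.
gcd(245, 15) = 5, so the sample visits 15/5 = 3 distinct residues mod 15.
Start 2 is team 2; the teams hit are 2, 7, 12.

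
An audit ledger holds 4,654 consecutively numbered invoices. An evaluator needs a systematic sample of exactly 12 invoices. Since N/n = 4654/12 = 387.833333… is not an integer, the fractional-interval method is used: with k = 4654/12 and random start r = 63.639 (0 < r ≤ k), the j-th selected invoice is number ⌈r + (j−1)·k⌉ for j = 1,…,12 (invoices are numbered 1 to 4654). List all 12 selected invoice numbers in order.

j=1: r + 0k = 63.639 → ⌈·⌉ = 64
j=2: r + 1k = 451.472333… → ⌈·⌉ = 452
j=3: r + 2k = 839.305666… → ⌈·⌉ = 840
j=4: r + 3k = 1227.139 → ⌈·⌉ = 1228
j=5: r + 4k = 1614.972333… → ⌈·⌉ = 1615
j=6: r + 5k = 2002.805666… → ⌈·⌉ = 2003
j=7: r + 6k = 2390.639 → ⌈·⌉ = 2391
j=8: r + 7k = 2778.472333… → ⌈·⌉ = 2779
j=9: r + 8k = 3166.305666… → ⌈·⌉ = 3167
j=10: r + 9k = 3554.139 → ⌈·⌉ = 3555
j=11: r + 10k = 3941.972333… → ⌈·⌉ = 3942
j=12: r + 11k = 4329.805666… → ⌈·⌉ = 4330

64, 452, 840, 1228, 1615, 2003, 2391, 2779, 3167, 3555, 3942, 4330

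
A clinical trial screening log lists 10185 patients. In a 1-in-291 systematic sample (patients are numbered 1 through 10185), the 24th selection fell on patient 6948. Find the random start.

k = 291
r = 6948 − (24−1)×291 = 6948 − 6693 = 255

255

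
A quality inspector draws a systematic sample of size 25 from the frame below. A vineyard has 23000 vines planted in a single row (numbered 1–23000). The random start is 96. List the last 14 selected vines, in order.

k = N/n = 23000/25 = 920
12th selection = 96 + 11×920 = 10216
13th: 10216 + 920 = 11136
14th: 11136 + 920 = 12056
15th: 12056 + 920 = 12976
16th: 12976 + 920 = 13896
17th: 13896 + 920 = 14816
18th: 14816 + 920 = 15736
19th: 15736 + 920 = 16656
20th: 16656 + 920 = 17576
21st: 17576 + 920 = 18496
22nd: 18496 + 920 = 19416
23rd: 19416 + 920 = 20336
24th: 20336 + 920 = 21256
25th: 21256 + 920 = 22176

10216, 11136, 12056, 12976, 13896, 14816, 15736, 16656, 17576, 18496, 19416, 20336, 21256, 22176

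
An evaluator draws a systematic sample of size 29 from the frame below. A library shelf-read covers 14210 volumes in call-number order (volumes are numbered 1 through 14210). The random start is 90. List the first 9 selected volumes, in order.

90, 580, 1070, 1560, 2050, 2540, 3030, 3520, 4010

k = N/n = 14210/29 = 490
volume 1: 90
volume 2: 90 + 490 = 580
volume 3: 580 + 490 = 1070
volume 4: 1070 + 490 = 1560
volume 5: 1560 + 490 = 2050
volume 6: 2050 + 490 = 2540
volume 7: 2540 + 490 = 3030
volume 8: 3030 + 490 = 3520
volume 9: 3520 + 490 = 4010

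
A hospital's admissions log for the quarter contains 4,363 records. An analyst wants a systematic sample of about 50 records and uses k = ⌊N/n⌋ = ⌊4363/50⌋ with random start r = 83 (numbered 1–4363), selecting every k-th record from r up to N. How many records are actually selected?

k = ⌊4363/50⌋ = 87
Achieved size = ⌊(4363 − 83)/87⌋ + 1 = ⌊4280/87⌋ + 1 = 49 + 1 = 50
(last selection: 83 + 49×87 = 4346 ≤ 4363; next would be 4433 > 4363)

50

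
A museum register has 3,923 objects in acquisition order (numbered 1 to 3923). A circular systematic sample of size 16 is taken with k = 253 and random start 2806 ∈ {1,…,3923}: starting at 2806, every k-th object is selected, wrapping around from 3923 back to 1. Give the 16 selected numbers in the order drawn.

2806, 3059, 3312, 3565, 3818, 148, 401, 654, 907, 1160, 1413, 1666, 1919, 2172, 2425, 2678

Selection 1: 2806
Selection 2: 2806 + 253 = 3059
Selection 3: 3059 + 253 = 3312
Selection 4: 3312 + 253 = 3565
Selection 5: 3565 + 253 = 3818
Selection 6: 3818 + 253 = 4071 → 4071 − 3923 = 148
Selection 7: 148 + 253 = 401
Selection 8: 401 + 253 = 654
Selection 9: 654 + 253 = 907
Selection 10: 907 + 253 = 1160
Selection 11: 1160 + 253 = 1413
Selection 12: 1413 + 253 = 1666
Selection 13: 1666 + 253 = 1919
Selection 14: 1919 + 253 = 2172
Selection 15: 2172 + 253 = 2425
Selection 16: 2425 + 253 = 2678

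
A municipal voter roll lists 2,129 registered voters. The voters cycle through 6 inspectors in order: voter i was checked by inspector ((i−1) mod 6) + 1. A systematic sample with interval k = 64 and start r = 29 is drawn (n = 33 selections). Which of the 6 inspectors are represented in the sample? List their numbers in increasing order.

1, 3, 5

Consecutive selections differ by k = 64, so their inspector numbers differ by 64 mod 6 = 4.
gcd(64, 6) = 2, so the sample visits 6/2 = 3 distinct residues mod 6.
Start 29 is inspector 5; the inspectors hit are 1, 3, 5.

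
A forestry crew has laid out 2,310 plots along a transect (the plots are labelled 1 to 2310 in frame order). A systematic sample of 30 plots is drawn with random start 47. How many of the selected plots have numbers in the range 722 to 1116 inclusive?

5

k = 2310/30 = 77
First selection ≥ 722: 47 + ⌈(722−47)/77⌉·77 = 47 + 9×77 = 740
Last selection ≤ 1116: 47 + ⌊(1116−47)/77⌋·77 = 47 + 13×77 = 1048
Count = 13 − 9 + 1 = 5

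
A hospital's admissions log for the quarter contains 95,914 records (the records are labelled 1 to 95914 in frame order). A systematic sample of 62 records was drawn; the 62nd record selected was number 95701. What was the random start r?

k = 95914/62 = 1547
r = 95701 − (62−1)×1547 = 95701 − 94367 = 1334

1334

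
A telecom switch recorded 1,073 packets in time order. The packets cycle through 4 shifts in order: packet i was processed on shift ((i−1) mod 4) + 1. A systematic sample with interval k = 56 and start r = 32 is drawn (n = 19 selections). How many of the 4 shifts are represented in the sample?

Consecutive selections differ by k = 56, so their shift numbers differ by 56 mod 4 = 0.
gcd(56, 4) = 4, so the sample visits 4/4 = 1 distinct residues mod 4.
Start 32 is shift 4; the shifts hit are 4.

1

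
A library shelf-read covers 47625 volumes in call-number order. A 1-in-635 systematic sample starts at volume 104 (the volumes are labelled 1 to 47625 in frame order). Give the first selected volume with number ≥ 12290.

12804

k = 635
Steps past start: ⌈(12290 − 104)/635⌉ = ⌈12186/635⌉ = 20
Selected volume: 104 + 20×635 = 12804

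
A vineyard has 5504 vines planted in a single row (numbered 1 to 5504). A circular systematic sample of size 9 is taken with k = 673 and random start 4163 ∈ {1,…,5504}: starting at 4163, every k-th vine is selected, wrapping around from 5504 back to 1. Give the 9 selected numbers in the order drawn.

Selection 1: 4163
Selection 2: 4163 + 673 = 4836
Selection 3: 4836 + 673 = 5509 → 5509 − 5504 = 5
Selection 4: 5 + 673 = 678
Selection 5: 678 + 673 = 1351
Selection 6: 1351 + 673 = 2024
Selection 7: 2024 + 673 = 2697
Selection 8: 2697 + 673 = 3370
Selection 9: 3370 + 673 = 4043

4163, 4836, 5, 678, 1351, 2024, 2697, 3370, 4043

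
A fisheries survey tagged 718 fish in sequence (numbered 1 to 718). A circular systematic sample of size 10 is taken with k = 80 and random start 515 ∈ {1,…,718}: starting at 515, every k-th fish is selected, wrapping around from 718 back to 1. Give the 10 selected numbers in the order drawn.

515, 595, 675, 37, 117, 197, 277, 357, 437, 517

Selection 1: 515
Selection 2: 515 + 80 = 595
Selection 3: 595 + 80 = 675
Selection 4: 675 + 80 = 755 → 755 − 718 = 37
Selection 5: 37 + 80 = 117
Selection 6: 117 + 80 = 197
Selection 7: 197 + 80 = 277
Selection 8: 277 + 80 = 357
Selection 9: 357 + 80 = 437
Selection 10: 437 + 80 = 517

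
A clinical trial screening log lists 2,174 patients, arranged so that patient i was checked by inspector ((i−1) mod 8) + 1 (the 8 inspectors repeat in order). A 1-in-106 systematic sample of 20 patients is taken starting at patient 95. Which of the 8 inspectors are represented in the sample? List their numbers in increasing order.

1, 3, 5, 7

Consecutive selections differ by k = 106, so their inspector numbers differ by 106 mod 8 = 2.
gcd(106, 8) = 2, so the sample visits 8/2 = 4 distinct residues mod 8.
Start 95 is inspector 7; the inspectors hit are 1, 3, 5, 7.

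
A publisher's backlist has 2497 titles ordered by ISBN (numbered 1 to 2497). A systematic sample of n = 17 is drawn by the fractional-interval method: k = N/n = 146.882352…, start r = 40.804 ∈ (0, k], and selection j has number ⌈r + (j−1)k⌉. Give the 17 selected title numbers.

j=1: r + 0k = 40.804 → ⌈·⌉ = 41
j=2: r + 1k = 187.686352… → ⌈·⌉ = 188
j=3: r + 2k = 334.568705… → ⌈·⌉ = 335
j=4: r + 3k = 481.451058… → ⌈·⌉ = 482
j=5: r + 4k = 628.333411… → ⌈·⌉ = 629
j=6: r + 5k = 775.215764… → ⌈·⌉ = 776
j=7: r + 6k = 922.098117… → ⌈·⌉ = 923
j=8: r + 7k = 1068.980470… → ⌈·⌉ = 1069
j=9: r + 8k = 1215.862823… → ⌈·⌉ = 1216
j=10: r + 9k = 1362.745176… → ⌈·⌉ = 1363
j=11: r + 10k = 1509.627529… → ⌈·⌉ = 1510
j=12: r + 11k = 1656.509882… → ⌈·⌉ = 1657
j=13: r + 12k = 1803.392235… → ⌈·⌉ = 1804
j=14: r + 13k = 1950.274588… → ⌈·⌉ = 1951
j=15: r + 14k = 2097.156941… → ⌈·⌉ = 2098
j=16: r + 15k = 2244.039294… → ⌈·⌉ = 2245
j=17: r + 16k = 2390.921647… → ⌈·⌉ = 2391

41, 188, 335, 482, 629, 776, 923, 1069, 1216, 1363, 1510, 1657, 1804, 1951, 2098, 2245, 2391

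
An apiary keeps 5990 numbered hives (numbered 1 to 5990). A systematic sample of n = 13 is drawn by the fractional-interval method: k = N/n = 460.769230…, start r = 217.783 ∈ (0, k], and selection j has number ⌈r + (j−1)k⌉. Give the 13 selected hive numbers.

218, 679, 1140, 1601, 2061, 2522, 2983, 3444, 3904, 4365, 4826, 5287, 5748

j=1: r + 0k = 217.783 → ⌈·⌉ = 218
j=2: r + 1k = 678.552230… → ⌈·⌉ = 679
j=3: r + 2k = 1139.321461… → ⌈·⌉ = 1140
j=4: r + 3k = 1600.090692… → ⌈·⌉ = 1601
j=5: r + 4k = 2060.859923… → ⌈·⌉ = 2061
j=6: r + 5k = 2521.629153… → ⌈·⌉ = 2522
j=7: r + 6k = 2982.398384… → ⌈·⌉ = 2983
j=8: r + 7k = 3443.167615… → ⌈·⌉ = 3444
j=9: r + 8k = 3903.936846… → ⌈·⌉ = 3904
j=10: r + 9k = 4364.706076… → ⌈·⌉ = 4365
j=11: r + 10k = 4825.475307… → ⌈·⌉ = 4826
j=12: r + 11k = 5286.244538… → ⌈·⌉ = 5287
j=13: r + 12k = 5747.013769… → ⌈·⌉ = 5748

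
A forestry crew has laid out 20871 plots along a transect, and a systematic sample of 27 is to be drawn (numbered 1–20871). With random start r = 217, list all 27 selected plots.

k = N/n = 20871/27 = 773
plot 1: 217
plot 2: 217 + 773 = 990
plot 3: 990 + 773 = 1763
plot 4: 1763 + 773 = 2536
plot 5: 2536 + 773 = 3309
plot 6: 3309 + 773 = 4082
plot 7: 4082 + 773 = 4855
plot 8: 4855 + 773 = 5628
plot 9: 5628 + 773 = 6401
plot 10: 6401 + 773 = 7174
plot 11: 7174 + 773 = 7947
plot 12: 7947 + 773 = 8720
plot 13: 8720 + 773 = 9493
plot 14: 9493 + 773 = 10266
plot 15: 10266 + 773 = 11039
plot 16: 11039 + 773 = 11812
plot 17: 11812 + 773 = 12585
plot 18: 12585 + 773 = 13358
plot 19: 13358 + 773 = 14131
plot 20: 14131 + 773 = 14904
plot 21: 14904 + 773 = 15677
plot 22: 15677 + 773 = 16450
plot 23: 16450 + 773 = 17223
plot 24: 17223 + 773 = 17996
plot 25: 17996 + 773 = 18769
plot 26: 18769 + 773 = 19542
plot 27: 19542 + 773 = 20315

217, 990, 1763, 2536, 3309, 4082, 4855, 5628, 6401, 7174, 7947, 8720, 9493, 10266, 11039, 11812, 12585, 13358, 14131, 14904, 15677, 16450, 17223, 17996, 18769, 19542, 20315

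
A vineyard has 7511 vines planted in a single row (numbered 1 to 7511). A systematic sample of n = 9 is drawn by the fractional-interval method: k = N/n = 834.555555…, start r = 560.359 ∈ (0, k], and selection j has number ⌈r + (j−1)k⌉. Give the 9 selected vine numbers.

561, 1395, 2230, 3065, 3899, 4734, 5568, 6403, 7237

j=1: r + 0k = 560.359 → ⌈·⌉ = 561
j=2: r + 1k = 1394.914555… → ⌈·⌉ = 1395
j=3: r + 2k = 2229.470111… → ⌈·⌉ = 2230
j=4: r + 3k = 3064.025666… → ⌈·⌉ = 3065
j=5: r + 4k = 3898.581222… → ⌈·⌉ = 3899
j=6: r + 5k = 4733.136777… → ⌈·⌉ = 4734
j=7: r + 6k = 5567.692333… → ⌈·⌉ = 5568
j=8: r + 7k = 6402.247888… → ⌈·⌉ = 6403
j=9: r + 8k = 7236.803444… → ⌈·⌉ = 7237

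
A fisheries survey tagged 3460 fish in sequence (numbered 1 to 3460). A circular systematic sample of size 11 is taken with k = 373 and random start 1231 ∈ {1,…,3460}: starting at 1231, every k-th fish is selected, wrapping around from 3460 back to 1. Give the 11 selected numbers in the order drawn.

Selection 1: 1231
Selection 2: 1231 + 373 = 1604
Selection 3: 1604 + 373 = 1977
Selection 4: 1977 + 373 = 2350
Selection 5: 2350 + 373 = 2723
Selection 6: 2723 + 373 = 3096
Selection 7: 3096 + 373 = 3469 → 3469 − 3460 = 9
Selection 8: 9 + 373 = 382
Selection 9: 382 + 373 = 755
Selection 10: 755 + 373 = 1128
Selection 11: 1128 + 373 = 1501

1231, 1604, 1977, 2350, 2723, 3096, 9, 382, 755, 1128, 1501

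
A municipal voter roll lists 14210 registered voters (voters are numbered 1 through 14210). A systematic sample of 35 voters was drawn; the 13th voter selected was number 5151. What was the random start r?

279

k = 14210/35 = 406
r = 5151 − (13−1)×406 = 5151 − 4872 = 279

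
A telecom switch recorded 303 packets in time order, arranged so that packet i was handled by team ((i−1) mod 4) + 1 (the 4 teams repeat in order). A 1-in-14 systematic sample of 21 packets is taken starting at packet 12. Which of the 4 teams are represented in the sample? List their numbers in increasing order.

Consecutive selections differ by k = 14, so their team numbers differ by 14 mod 4 = 2.
gcd(14, 4) = 2, so the sample visits 4/2 = 2 distinct residues mod 4.
Start 12 is team 4; the teams hit are 2, 4.

2, 4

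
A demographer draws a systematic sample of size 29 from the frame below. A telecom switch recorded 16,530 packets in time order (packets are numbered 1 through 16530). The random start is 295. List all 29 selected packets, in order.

295, 865, 1435, 2005, 2575, 3145, 3715, 4285, 4855, 5425, 5995, 6565, 7135, 7705, 8275, 8845, 9415, 9985, 10555, 11125, 11695, 12265, 12835, 13405, 13975, 14545, 15115, 15685, 16255

k = N/n = 16530/29 = 570
packet 1: 295
packet 2: 295 + 570 = 865
packet 3: 865 + 570 = 1435
packet 4: 1435 + 570 = 2005
packet 5: 2005 + 570 = 2575
packet 6: 2575 + 570 = 3145
packet 7: 3145 + 570 = 3715
packet 8: 3715 + 570 = 4285
packet 9: 4285 + 570 = 4855
packet 10: 4855 + 570 = 5425
packet 11: 5425 + 570 = 5995
packet 12: 5995 + 570 = 6565
packet 13: 6565 + 570 = 7135
packet 14: 7135 + 570 = 7705
packet 15: 7705 + 570 = 8275
packet 16: 8275 + 570 = 8845
packet 17: 8845 + 570 = 9415
packet 18: 9415 + 570 = 9985
packet 19: 9985 + 570 = 10555
packet 20: 10555 + 570 = 11125
packet 21: 11125 + 570 = 11695
packet 22: 11695 + 570 = 12265
packet 23: 12265 + 570 = 12835
packet 24: 12835 + 570 = 13405
packet 25: 13405 + 570 = 13975
packet 26: 13975 + 570 = 14545
packet 27: 14545 + 570 = 15115
packet 28: 15115 + 570 = 15685
packet 29: 15685 + 570 = 16255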